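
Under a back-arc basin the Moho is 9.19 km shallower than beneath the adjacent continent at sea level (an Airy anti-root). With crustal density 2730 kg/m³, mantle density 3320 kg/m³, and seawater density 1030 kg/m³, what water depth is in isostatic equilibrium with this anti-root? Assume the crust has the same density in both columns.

3.19 km

Replacing a thickness d of crust by seawater at the top must be balanced by replacing crust with mantle at the base: d (ρ_c − ρ_w) = a (ρ_m − ρ_c).
d = a (ρ_m − ρ_c)/(ρ_c − ρ_w) = 9.19 km × 590/1700 = 3.19 km.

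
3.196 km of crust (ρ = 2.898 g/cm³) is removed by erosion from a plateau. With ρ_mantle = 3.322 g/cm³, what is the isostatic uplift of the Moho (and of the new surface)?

2.79 km

Unloading: uplift u = e ρ_c/ρ_m = 3.196 km × 2.898/3.322 = 2.79 km.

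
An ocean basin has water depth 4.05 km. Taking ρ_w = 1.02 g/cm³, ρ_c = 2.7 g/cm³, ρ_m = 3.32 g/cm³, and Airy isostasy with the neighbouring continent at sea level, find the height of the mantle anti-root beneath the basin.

11 km

Balancing pressure at the compensation depth: replacing crust with seawater at the top is compensated by replacing crust with mantle at the base: d (ρ_c − ρ_w) = a (ρ_m − ρ_c).
a = d (ρ_c − ρ_w)/(ρ_m − ρ_c) = 4.05 km × 1.68/0.62 = 11 km.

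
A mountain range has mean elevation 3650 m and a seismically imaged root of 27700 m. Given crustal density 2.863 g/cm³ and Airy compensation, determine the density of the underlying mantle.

Airy balance: ρ_c h = (ρ_m − ρ_c) r → ρ_m = ρ_c (1 + h/r).
ρ_m = 2.863 × (1 + 3650 m/27700 m) = 3.24 g/cm³.

3.24 g/cm³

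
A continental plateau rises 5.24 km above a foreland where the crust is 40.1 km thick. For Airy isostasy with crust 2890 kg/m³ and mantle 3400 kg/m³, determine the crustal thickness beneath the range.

75 km

Root depth r = h ρ_c / (ρ_m − ρ_c) = 5.24 km × 2890 / 510 = 29.69 km.
Total thickness = T + h + r = 40.1 km + 5.24 km + 29.69 km = 75 km.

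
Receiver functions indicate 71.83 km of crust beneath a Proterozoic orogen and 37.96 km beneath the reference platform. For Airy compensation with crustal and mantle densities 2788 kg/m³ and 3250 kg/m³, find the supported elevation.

Excess crust Δ = 71.83 km − 37.96 km = 33.87 km, split between elevation h and root r with h + r = Δ.
Airy balance ρ_c h = (ρ_m − ρ_c) r gives r = h ρ_c/(ρ_m − ρ_c), so h (1 + ρ_c/(ρ_m − ρ_c)) = Δ, i.e. h = Δ (ρ_m − ρ_c)/ρ_m.
h = 33.87 km × 462/3250 = 4.81 km.

4.81 km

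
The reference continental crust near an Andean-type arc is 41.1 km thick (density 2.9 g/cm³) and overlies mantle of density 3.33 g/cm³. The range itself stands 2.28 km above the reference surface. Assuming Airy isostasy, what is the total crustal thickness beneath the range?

58.8 km

Root depth r = h ρ_c / (ρ_m − ρ_c) = 2.28 km × 2.9 / 0.43 = 15.38 km.
Total thickness = T + h + r = 41.1 km + 2.28 km + 15.38 km = 58.8 km.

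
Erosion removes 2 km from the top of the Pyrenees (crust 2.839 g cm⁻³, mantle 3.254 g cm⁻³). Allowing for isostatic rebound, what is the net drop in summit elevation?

0.255 km

Rebound u = e ρ_c/ρ_m = 2 km × 2.839/3.254 = 1.745 km.
Net surface drop = e − u = 2 km − 1.745 km = e (ρ_m − ρ_c)/ρ_m = 0.255 km.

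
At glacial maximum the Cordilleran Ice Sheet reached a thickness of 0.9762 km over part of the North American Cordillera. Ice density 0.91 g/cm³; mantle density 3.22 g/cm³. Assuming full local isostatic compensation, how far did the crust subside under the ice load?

In Airy isostatic equilibrium: the ice load ρ_ice t is balanced by mantle displaced below, ρ_m s.
s = t ρ_ice / ρ_m = 0.9762 km × 0.91/3.22 = 0.276 km.

0.276 km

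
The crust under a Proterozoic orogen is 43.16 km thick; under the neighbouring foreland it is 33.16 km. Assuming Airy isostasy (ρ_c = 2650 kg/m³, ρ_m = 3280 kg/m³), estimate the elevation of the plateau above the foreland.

1.92 km

Excess crust Δ = 43.16 km − 33.16 km = 10 km, split between elevation h and root r with h + r = Δ.
Airy balance ρ_c h = (ρ_m − ρ_c) r gives r = h ρ_c/(ρ_m − ρ_c), so h (1 + ρ_c/(ρ_m − ρ_c)) = Δ, i.e. h = Δ (ρ_m − ρ_c)/ρ_m.
h = 10 km × 630/3280 = 1.92 km.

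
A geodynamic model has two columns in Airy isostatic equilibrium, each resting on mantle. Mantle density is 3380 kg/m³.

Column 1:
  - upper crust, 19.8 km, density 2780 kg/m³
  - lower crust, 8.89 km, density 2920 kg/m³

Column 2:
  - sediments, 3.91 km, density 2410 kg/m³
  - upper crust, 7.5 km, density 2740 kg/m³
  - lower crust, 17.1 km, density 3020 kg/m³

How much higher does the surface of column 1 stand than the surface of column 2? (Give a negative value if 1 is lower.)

For any compensation level in the mantle, the mantle terms cancel and isostasy reduces to e = (Σt_1 − Σt_2) − (Σ(ρt)_1 − Σ(ρt)_2) / ρ_m.
Σt_1 = 28.69 km; Σt_2 = 28.51 km; Σ(ρt)_1 = 81002.8; Σ(ρt)_2 = 81615.1 (in km·kg/m³).
e = (28.69 − 28.51) − (81002.8 − 81615.1) / 3380 = 0.361 km.

0.361 km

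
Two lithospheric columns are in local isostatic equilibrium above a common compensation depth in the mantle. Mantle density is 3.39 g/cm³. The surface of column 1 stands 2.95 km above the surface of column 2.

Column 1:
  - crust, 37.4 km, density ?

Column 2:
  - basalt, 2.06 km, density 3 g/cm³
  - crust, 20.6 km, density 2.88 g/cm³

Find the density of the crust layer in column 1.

Take the compensation level at the base of the deeper column (depth z_c below the surface of column 1) and equate Σ ρ_i t_i down to z_c; mantle fills any gap and the z_c terms cancel.
Column 1: 37.4×ρ + (z_c − 37.4)×3.39
Column 2: 2.95×0 + 2.06×3 + 20.6×2.88 + (z_c − 2.95 − 22.66)×3.39
The z_c×3.39 term appears on both sides and cancels. Collect the known terms of each column as K = Σ(ρt)_known − 3.39 × (depth of known layers): K_1 = 0 − 3.39×37.4 = −126.786; K_2 = 65.508 − 3.39×(2.95 + 22.66) = −21.3099.
Balance: K_1 + 37.4×ρ = K_2, so ρ = (K_2 − K_1)/37.4 = 105.476/37.4 = 2.82 g/cm³.

2.82 g/cm³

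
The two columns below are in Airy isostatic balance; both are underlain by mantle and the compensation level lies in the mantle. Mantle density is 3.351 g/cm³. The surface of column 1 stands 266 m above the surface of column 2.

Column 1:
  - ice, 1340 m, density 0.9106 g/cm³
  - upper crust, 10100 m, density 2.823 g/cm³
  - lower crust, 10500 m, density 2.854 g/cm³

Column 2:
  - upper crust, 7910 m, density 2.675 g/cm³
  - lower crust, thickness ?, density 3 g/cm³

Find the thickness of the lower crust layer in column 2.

21600 m

Take the compensation level at the base of the deeper column (depth z_c below the surface of column 1) and equate Σ ρ_i t_i down to z_c; mantle fills any gap and the z_c terms cancel.
Column 1: 1340×0.9106 + 10100×2.823 + 10500×2.854 + (z_c − 21940)×3.351
Column 2: 266×0 + 7910×2.675 + x×3 + (z_c − 266 − 7910 − x)×3.351
The z_c×3.351 term appears on both sides and cancels. Collect the known terms of each column as K = Σ(ρt)_known − 3.351 × (depth of known layers): K_1 = 59699.504 − 3.351×21940 = −13821.436; K_2 = 21159.25 − 3.351×(266 + 7910) = −6238.526.
Balance: K_1 = K_2 − x×(3.351 − 3), so x = (K_2 − K_1)/(3.351 − 3) = 7582.91/0.351 = 21600 m.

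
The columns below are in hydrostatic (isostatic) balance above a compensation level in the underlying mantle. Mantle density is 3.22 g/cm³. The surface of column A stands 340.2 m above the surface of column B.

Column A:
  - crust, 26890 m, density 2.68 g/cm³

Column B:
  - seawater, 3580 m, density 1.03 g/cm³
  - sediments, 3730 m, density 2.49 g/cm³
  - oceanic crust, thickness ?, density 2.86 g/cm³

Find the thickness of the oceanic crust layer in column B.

Take the compensation level at the base of the deeper column (depth z_c below the surface of column A) and equate Σ ρ_i t_i down to z_c; mantle fills any gap and the z_c terms cancel.
Column A: 26890×2.68 + (z_c − 26890)×3.22
Column B: 340.2×0 + 3580×1.03 + 3730×2.49 + x×2.86 + (z_c − 340.2 − 7310 − x)×3.22
The z_c×3.22 term appears on both sides and cancels. Collect the known terms of each column as K = Σ(ρt)_known − 3.22 × (depth of known layers): K_A = 72065.2 − 3.22×26890 = −14520.6; K_B = 12975.1 − 3.22×(340.2 + 7310) = −11658.544.
Balance: K_A = K_B − x×(3.22 − 2.86), so x = (K_B − K_A)/(3.22 − 2.86) = 2862.06/0.36 = 7950 m.

7950 m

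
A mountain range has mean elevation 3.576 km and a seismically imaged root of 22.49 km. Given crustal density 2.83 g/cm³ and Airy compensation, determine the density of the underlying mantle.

3.28 g/cm³

Airy balance: ρ_c h = (ρ_m − ρ_c) r → ρ_m = ρ_c (1 + h/r).
ρ_m = 2.83 × (1 + 3.576 km/22.49 km) = 3.28 g/cm³.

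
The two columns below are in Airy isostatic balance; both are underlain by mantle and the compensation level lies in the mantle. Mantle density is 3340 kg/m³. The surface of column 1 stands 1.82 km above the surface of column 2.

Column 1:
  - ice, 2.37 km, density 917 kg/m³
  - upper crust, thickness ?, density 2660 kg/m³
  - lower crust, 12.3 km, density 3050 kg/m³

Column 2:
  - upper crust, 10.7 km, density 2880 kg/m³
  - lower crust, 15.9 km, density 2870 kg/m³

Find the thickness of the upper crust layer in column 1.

Take the compensation level at the base of the deeper column (depth z_c below the surface of column 1) and equate Σ ρ_i t_i down to z_c; mantle fills any gap and the z_c terms cancel.
Column 1: 2.37×917 + x×2660 + 12.3×3050 + (z_c − 14.67 − x)×3340
Column 2: 1.82×0 + 10.7×2880 + 15.9×2870 + (z_c − 1.82 − 26.6)×3340
The z_c×3340 term appears on both sides and cancels. Collect the known terms of each column as K = Σ(ρt)_known − 3340 × (depth of known layers): K_1 = 39688.29 − 3340×14.67 = −9309.51; K_2 = 76449 − 3340×(1.82 + 26.6) = −18473.8.
Balance: K_1 − x×(3340 − 2660) = K_2, so x = (K_1 − K_2)/(3340 − 2660) = 9164.29/680 = 13.5 km.

13.5 km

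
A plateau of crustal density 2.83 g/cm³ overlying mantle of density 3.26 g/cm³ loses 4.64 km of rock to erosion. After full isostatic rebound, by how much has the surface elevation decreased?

Rebound u = e ρ_c/ρ_m = 4.64 km × 2.83/3.26 = 4.028 km.
Net surface drop = e − u = 4.64 km − 4.028 km = e (ρ_m − ρ_c)/ρ_m = 0.612 km.

0.612 km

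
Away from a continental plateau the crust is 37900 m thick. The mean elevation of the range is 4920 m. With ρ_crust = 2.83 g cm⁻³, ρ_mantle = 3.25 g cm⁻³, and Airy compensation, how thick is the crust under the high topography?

Root depth r = h ρ_c / (ρ_m − ρ_c) = 4920 m × 2.83 / 0.42 = 33150 m.
Total thickness = T + h + r = 37900 m + 4920 m + 33150 m = 76000 m.

76000 m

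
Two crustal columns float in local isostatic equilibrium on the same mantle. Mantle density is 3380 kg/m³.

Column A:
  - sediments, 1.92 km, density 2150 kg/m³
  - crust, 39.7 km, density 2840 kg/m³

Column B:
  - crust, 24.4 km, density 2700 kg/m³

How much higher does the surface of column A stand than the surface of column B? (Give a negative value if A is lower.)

For any compensation level in the mantle, the mantle terms cancel and isostasy reduces to e = (Σt_A − Σt_B) − (Σ(ρt)_A − Σ(ρt)_B) / ρ_m.
Σt_A = 41.62 km; Σt_B = 24.4 km; Σ(ρt)_A = 116876; Σ(ρt)_B = 65880 (in km·kg/m³).
e = (41.62 − 24.4) − (116876 − 65880) / 3380 = 2.13 km.

2.13 km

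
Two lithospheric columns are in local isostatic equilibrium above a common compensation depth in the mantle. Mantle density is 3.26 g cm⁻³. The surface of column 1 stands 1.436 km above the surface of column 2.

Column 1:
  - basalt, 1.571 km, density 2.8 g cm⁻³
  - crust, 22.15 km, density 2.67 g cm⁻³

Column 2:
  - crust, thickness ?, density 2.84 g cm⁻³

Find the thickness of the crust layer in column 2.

Take the compensation level at the base of the deeper column (depth z_c below the surface of column 1) and equate Σ ρ_i t_i down to z_c; mantle fills any gap and the z_c terms cancel.
Column 1: 1.571×2.8 + 22.15×2.67 + (z_c − 23.721)×3.26
Column 2: 1.436×0 + x×2.84 + (z_c − 1.436 − 0 − x)×3.26
The z_c×3.26 term appears on both sides and cancels. Collect the known terms of each column as K = Σ(ρt)_known − 3.26 × (depth of known layers): K_1 = 63.5393 − 3.26×23.721 = −13.79116; K_2 = 0 − 3.26×(1.436 + 0) = −4.68136.
Balance: K_1 = K_2 − x×(3.26 − 2.84), so x = (K_2 − K_1)/(3.26 − 2.84) = 9.1098/0.42 = 21.7 km.

21.7 km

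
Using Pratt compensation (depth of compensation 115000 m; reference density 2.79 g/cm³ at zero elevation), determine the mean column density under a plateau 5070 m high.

2.67 g/cm³

Pratt balance: ρ_ref D = ρ (D + h).
ρ = ρ_ref D/(D + h) = 2.79 × 115000 m/(115000 m + 5070 m) = 2.67 g/cm³.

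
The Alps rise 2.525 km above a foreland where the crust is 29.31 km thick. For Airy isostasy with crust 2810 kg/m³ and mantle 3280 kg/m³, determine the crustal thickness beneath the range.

Root depth r = h ρ_c / (ρ_m − ρ_c) = 2.525 km × 2810 / 470 = 15.1 km.
Total thickness = T + h + r = 29.31 km + 2.525 km + 15.1 km = 46.9 km.

46.9 km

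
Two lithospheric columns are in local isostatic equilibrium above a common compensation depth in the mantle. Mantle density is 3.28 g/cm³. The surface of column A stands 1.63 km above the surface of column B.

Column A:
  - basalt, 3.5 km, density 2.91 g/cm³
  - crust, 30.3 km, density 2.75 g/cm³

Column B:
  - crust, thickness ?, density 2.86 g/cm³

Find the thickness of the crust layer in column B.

Take the compensation level at the base of the deeper column (depth z_c below the surface of column A) and equate Σ ρ_i t_i down to z_c; mantle fills any gap and the z_c terms cancel.
Column A: 3.5×2.91 + 30.3×2.75 + (z_c − 33.8)×3.28
Column B: 1.63×0 + x×2.86 + (z_c − 1.63 − 0 − x)×3.28
The z_c×3.28 term appears on both sides and cancels. Collect the known terms of each column as K = Σ(ρt)_known − 3.28 × (depth of known layers): K_A = 93.51 − 3.28×33.8 = −17.354; K_B = 0 − 3.28×(1.63 + 0) = −5.3464.
Balance: K_A = K_B − x×(3.28 − 2.86), so x = (K_B − K_A)/(3.28 − 2.86) = 12.0076/0.42 = 28.6 km.

28.6 km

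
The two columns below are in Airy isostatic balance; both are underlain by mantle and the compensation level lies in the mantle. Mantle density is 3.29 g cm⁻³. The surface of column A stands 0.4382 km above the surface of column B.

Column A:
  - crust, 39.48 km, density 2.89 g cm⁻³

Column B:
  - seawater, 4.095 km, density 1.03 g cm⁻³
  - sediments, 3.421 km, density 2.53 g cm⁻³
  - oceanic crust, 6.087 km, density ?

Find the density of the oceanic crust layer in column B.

2.88 g cm⁻³

Take the compensation level at the base of the deeper column (depth z_c below the surface of column A) and equate Σ ρ_i t_i down to z_c; mantle fills any gap and the z_c terms cancel.
Column A: 39.48×2.89 + (z_c − 39.48)×3.29
Column B: 0.4382×0 + 4.095×1.03 + 3.421×2.53 + 6.087×ρ + (z_c − 0.4382 − 13.603)×3.29
The z_c×3.29 term appears on both sides and cancels. Collect the known terms of each column as K = Σ(ρt)_known − 3.29 × (depth of known layers): K_A = 114.0972 − 3.29×39.48 = −15.792; K_B = 12.87298 − 3.29×(0.4382 + 13.603) = −33.322568.
Balance: K_A = K_B + 6.087×ρ, so ρ = (K_A − K_B)/6.087 = 17.5306/6.087 = 2.88 g cm⁻³.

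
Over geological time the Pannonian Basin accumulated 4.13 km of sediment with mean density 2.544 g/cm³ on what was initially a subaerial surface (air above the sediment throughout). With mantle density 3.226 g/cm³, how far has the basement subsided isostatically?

3.26 km

Subaerial load: s = t ρ_sed / ρ_m = 4.13 km × 2.544/3.226 = 3.26 km.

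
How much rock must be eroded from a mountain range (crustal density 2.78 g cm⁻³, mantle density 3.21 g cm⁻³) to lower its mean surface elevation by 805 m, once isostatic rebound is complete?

Net drop Δ = e − u = e − e ρ_c/ρ_m = e (ρ_m − ρ_c)/ρ_m.
e = Δ ρ_m/(ρ_m − ρ_c) = 805 m × 3.21/0.43 = 6010 m.

6010 m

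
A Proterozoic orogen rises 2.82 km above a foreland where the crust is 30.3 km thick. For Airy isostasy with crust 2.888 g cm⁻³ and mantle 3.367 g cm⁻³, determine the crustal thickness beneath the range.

Root depth r = h ρ_c / (ρ_m − ρ_c) = 2.82 km × 2.888 / 0.479 = 17 km.
Total thickness = T + h + r = 30.3 km + 2.82 km + 17 km = 50.1 km.

50.1 km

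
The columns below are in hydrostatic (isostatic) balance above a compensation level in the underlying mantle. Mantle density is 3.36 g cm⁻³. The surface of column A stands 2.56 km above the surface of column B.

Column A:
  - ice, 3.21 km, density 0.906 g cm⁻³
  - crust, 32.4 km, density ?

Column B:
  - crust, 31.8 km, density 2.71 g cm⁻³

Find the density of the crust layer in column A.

Take the compensation level at the base of the deeper column (depth z_c below the surface of column A) and equate Σ ρ_i t_i down to z_c; mantle fills any gap and the z_c terms cancel.
Column A: 3.21×0.906 + 32.4×ρ + (z_c − 35.61)×3.36
Column B: 2.56×0 + 31.8×2.71 + (z_c − 2.56 − 31.8)×3.36
The z_c×3.36 term appears on both sides and cancels. Collect the known terms of each column as K = Σ(ρt)_known − 3.36 × (depth of known layers): K_A = 2.90826 − 3.36×35.61 = −116.74134; K_B = 86.178 − 3.36×(2.56 + 31.8) = −29.2716.
Balance: K_A + 32.4×ρ = K_B, so ρ = (K_B − K_A)/32.4 = 87.4697/32.4 = 2.7 g cm⁻³.

2.7 g cm⁻³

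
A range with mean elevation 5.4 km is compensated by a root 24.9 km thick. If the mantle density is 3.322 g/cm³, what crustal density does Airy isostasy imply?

2.73 g/cm³

ρ_c h = (ρ_m − ρ_c) r → ρ_c (h + r) = ρ_m r → ρ_c = ρ_m r / (h + r).
ρ_c = 3.322 × 24.9 km / (5.4 km + 24.9 km) = 2.73 g/cm³.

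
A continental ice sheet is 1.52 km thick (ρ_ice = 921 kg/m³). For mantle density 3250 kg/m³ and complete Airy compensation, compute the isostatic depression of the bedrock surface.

0.431 km

Equating mass per unit area of the two columns: the ice load ρ_ice t is balanced by mantle displaced below, ρ_m s.
s = t ρ_ice / ρ_m = 1.52 km × 921/3250 = 0.431 km.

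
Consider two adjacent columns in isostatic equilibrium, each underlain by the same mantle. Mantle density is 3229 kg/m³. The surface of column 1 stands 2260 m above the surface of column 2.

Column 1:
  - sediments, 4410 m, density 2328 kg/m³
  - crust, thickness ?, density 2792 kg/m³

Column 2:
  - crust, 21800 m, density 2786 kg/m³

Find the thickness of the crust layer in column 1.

29700 m

Take the compensation level at the base of the deeper column (depth z_c below the surface of column 1) and equate Σ ρ_i t_i down to z_c; mantle fills any gap and the z_c terms cancel.
Column 1: 4410×2328 + x×2792 + (z_c − 4410 − x)×3229
Column 2: 2260×0 + 21800×2786 + (z_c − 2260 − 21800)×3229
The z_c×3229 term appears on both sides and cancels. Collect the known terms of each column as K = Σ(ρt)_known − 3229 × (depth of known layers): K_1 = 10266480 − 3229×4410 = −3973410; K_2 = 60734800 − 3229×(2260 + 21800) = −16954940.
Balance: K_1 − x×(3229 − 2792) = K_2, so x = (K_1 − K_2)/(3229 − 2792) = 12981500/437 = 29700 m.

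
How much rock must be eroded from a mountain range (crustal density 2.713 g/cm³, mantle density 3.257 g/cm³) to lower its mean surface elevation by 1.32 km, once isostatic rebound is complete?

Net drop Δ = e − u = e − e ρ_c/ρ_m = e (ρ_m − ρ_c)/ρ_m.
e = Δ ρ_m/(ρ_m − ρ_c) = 1.32 km × 3.257/0.544 = 7.9 km.

7.9 km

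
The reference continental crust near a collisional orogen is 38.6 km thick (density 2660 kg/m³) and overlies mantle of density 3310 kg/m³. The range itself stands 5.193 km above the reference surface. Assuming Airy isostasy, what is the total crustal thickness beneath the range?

Root depth r = h ρ_c / (ρ_m − ρ_c) = 5.193 km × 2660 / 650 = 21.25 km.
Total thickness = T + h + r = 38.6 km + 5.193 km + 21.25 km = 65 km.

65 km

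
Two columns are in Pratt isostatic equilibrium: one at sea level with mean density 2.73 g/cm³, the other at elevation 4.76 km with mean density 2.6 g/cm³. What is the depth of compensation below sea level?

ρ_ref D = ρ (D + h) → D (ρ_ref − ρ) = ρ h.
D = ρ h/(ρ_ref − ρ) = 2.6 × 4.76 km/(2.73 − 2.6) = 95.2 km.

95.2 km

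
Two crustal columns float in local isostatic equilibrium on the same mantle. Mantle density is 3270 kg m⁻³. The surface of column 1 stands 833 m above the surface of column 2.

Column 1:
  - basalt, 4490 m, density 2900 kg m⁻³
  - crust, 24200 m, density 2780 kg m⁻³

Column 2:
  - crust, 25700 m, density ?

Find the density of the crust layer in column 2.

Take the compensation level at the base of the deeper column (depth z_c below the surface of column 1) and equate Σ ρ_i t_i down to z_c; mantle fills any gap and the z_c terms cancel.
Column 1: 4490×2900 + 24200×2780 + (z_c − 28690)×3270
Column 2: 833×0 + 25700×ρ + (z_c − 833 − 25700)×3270
The z_c×3270 term appears on both sides and cancels. Collect the known terms of each column as K = Σ(ρt)_known − 3270 × (depth of known layers): K_1 = 80297000 − 3270×28690 = −13519300; K_2 = 0 − 3270×(833 + 25700) = −86762910.
Balance: K_1 = K_2 + 25700×ρ, so ρ = (K_1 − K_2)/25700 = 73243600/25700 = 2850 kg m⁻³.

2850 kg m⁻³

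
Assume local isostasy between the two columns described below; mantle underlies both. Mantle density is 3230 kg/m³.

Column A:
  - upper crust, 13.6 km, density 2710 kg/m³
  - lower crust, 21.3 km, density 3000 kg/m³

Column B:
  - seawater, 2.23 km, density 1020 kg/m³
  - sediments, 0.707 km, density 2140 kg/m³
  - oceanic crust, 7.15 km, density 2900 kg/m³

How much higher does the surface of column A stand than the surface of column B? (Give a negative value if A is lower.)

1.21 km

For any compensation level in the mantle, the mantle terms cancel and isostasy reduces to e = (Σt_A − Σt_B) − (Σ(ρt)_A − Σ(ρt)_B) / ρ_m.
Σt_A = 34.9 km; Σt_B = 10.087 km; Σ(ρt)_A = 100756; Σ(ρt)_B = 24522.58 (in km·kg/m³).
e = (34.9 − 10.087) − (100756 − 24522.58) / 3230 = 1.21 km.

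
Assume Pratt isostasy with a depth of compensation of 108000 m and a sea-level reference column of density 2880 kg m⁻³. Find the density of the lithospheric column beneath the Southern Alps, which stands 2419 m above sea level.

Pratt balance: ρ_ref D = ρ (D + h).
ρ = ρ_ref D/(D + h) = 2880 × 108000 m/(108000 m + 2419 m) = 2820 kg m⁻³.

2820 kg m⁻³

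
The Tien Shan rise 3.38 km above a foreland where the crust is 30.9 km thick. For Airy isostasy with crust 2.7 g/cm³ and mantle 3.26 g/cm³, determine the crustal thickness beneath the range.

Root depth r = h ρ_c / (ρ_m − ρ_c) = 3.38 km × 2.7 / 0.56 = 16.3 km.
Total thickness = T + h + r = 30.9 km + 3.38 km + 16.3 km = 50.6 km.

50.6 km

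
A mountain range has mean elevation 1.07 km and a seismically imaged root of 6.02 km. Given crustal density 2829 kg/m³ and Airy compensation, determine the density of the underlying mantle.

Airy balance: ρ_c h = (ρ_m − ρ_c) r → ρ_m = ρ_c (1 + h/r).
ρ_m = 2829 × (1 + 1.07 km/6.02 km) = 3330 kg/m³.

3330 kg/m³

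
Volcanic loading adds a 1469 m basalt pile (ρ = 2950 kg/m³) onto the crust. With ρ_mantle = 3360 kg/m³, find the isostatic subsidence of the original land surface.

Subaerial loading: s = t ρ_load / ρ_m.
s = 1469 m × 2950/3360 = 1290 m.

1290 m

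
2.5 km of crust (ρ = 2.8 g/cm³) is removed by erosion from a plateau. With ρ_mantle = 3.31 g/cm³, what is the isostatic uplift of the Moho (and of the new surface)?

Unloading: uplift u = e ρ_c/ρ_m = 2.5 km × 2.8/3.31 = 2.11 km.

2.11 km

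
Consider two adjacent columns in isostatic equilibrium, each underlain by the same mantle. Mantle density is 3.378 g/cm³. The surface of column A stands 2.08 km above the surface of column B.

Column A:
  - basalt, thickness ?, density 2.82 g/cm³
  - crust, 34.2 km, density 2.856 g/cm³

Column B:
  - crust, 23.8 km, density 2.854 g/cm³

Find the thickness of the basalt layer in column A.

2.95 km

Take the compensation level at the base of the deeper column (depth z_c below the surface of column A) and equate Σ ρ_i t_i down to z_c; mantle fills any gap and the z_c terms cancel.
Column A: x×2.82 + 34.2×2.856 + (z_c − 34.2 − x)×3.378
Column B: 2.08×0 + 23.8×2.854 + (z_c − 2.08 − 23.8)×3.378
The z_c×3.378 term appears on both sides and cancels. Collect the known terms of each column as K = Σ(ρt)_known − 3.378 × (depth of known layers): K_A = 97.6752 − 3.378×34.2 = −17.8524; K_B = 67.9252 − 3.378×(2.08 + 23.8) = −19.49744.
Balance: K_A − x×(3.378 − 2.82) = K_B, so x = (K_A − K_B)/(3.378 − 2.82) = 1.64504/0.558 = 2.95 km.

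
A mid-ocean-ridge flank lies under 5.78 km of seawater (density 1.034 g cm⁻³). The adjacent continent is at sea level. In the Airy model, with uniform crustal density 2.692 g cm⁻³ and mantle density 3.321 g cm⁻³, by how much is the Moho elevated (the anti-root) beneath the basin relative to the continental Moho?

15.2 km

Balancing pressure at the compensation depth: replacing crust with seawater at the top is compensated by replacing crust with mantle at the base: d (ρ_c − ρ_w) = a (ρ_m − ρ_c).
a = d (ρ_c − ρ_w)/(ρ_m − ρ_c) = 5.78 km × 1.658/0.629 = 15.2 km.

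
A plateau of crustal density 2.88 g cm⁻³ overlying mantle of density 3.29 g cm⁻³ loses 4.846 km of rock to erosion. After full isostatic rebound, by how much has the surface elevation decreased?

0.604 km

Rebound u = e ρ_c/ρ_m = 4.846 km × 2.88/3.29 = 4.242 km.
Net surface drop = e − u = 4.846 km − 4.242 km = e (ρ_m − ρ_c)/ρ_m = 0.604 km.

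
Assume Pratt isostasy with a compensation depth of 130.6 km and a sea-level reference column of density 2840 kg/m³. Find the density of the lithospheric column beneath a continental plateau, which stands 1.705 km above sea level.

2800 kg/m³

Pratt balance: ρ_ref D = ρ (D + h).
ρ = ρ_ref D/(D + h) = 2840 × 130.6 km/(130.6 km + 1.705 km) = 2800 kg/m³.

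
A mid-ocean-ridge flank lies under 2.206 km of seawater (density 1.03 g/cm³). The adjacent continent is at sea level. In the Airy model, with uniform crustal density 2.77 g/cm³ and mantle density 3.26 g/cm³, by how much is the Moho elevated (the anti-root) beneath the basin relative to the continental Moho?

Equating mass per unit area of the two columns: replacing crust with seawater at the top is compensated by replacing crust with mantle at the base: d (ρ_c − ρ_w) = a (ρ_m − ρ_c).
a = d (ρ_c − ρ_w)/(ρ_m − ρ_c) = 2.206 km × 1.74/0.49 = 7.83 km.

7.83 km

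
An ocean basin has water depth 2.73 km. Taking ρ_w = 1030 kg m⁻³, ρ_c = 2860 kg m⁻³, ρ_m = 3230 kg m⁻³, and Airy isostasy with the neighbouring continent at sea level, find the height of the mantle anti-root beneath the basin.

For local isostatic compensation: replacing crust with seawater at the top is compensated by replacing crust with mantle at the base: d (ρ_c − ρ_w) = a (ρ_m − ρ_c).
a = d (ρ_c − ρ_w)/(ρ_m − ρ_c) = 2.73 km × 1830/370 = 13.5 km.

13.5 km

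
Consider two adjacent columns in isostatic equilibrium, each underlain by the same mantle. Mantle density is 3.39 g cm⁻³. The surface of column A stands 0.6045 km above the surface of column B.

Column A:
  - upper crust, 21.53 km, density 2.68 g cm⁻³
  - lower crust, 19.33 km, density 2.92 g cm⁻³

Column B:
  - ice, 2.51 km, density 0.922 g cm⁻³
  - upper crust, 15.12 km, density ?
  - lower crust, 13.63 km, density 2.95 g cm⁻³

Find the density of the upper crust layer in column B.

2.72 g cm⁻³

Take the compensation level at the base of the deeper column (depth z_c below the surface of column A) and equate Σ ρ_i t_i down to z_c; mantle fills any gap and the z_c terms cancel.
Column A: 21.53×2.68 + 19.33×2.92 + (z_c − 40.86)×3.39
Column B: 0.6045×0 + 2.51×0.922 + 15.12×ρ + 13.63×2.95 + (z_c − 0.6045 − 31.26)×3.39
The z_c×3.39 term appears on both sides and cancels. Collect the known terms of each column as K = Σ(ρt)_known − 3.39 × (depth of known layers): K_A = 114.144 − 3.39×40.86 = −24.3714; K_B = 42.52272 − 3.39×(0.6045 + 31.26) = −65.497935.
Balance: K_A = K_B + 15.12×ρ, so ρ = (K_A − K_B)/15.12 = 41.1265/15.12 = 2.72 g cm⁻³.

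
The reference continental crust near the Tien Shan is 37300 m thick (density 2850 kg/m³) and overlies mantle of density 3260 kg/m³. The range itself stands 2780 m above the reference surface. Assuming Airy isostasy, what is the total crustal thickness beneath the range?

Root depth r = h ρ_c / (ρ_m − ρ_c) = 2780 m × 2850 / 410 = 19320 m.
Total thickness = T + h + r = 37300 m + 2780 m + 19320 m = 59400 m.

59400 m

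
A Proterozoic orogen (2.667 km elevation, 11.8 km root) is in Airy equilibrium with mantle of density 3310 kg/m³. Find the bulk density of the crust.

2700 kg/m³

ρ_c h = (ρ_m − ρ_c) r → ρ_c (h + r) = ρ_m r → ρ_c = ρ_m r / (h + r).
ρ_c = 3310 × 11.8 km / (2.667 km + 11.8 km) = 2700 kg/m³.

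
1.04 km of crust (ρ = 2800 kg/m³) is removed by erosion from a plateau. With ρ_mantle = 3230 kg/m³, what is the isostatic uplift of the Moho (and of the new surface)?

0.902 km

Unloading: uplift u = e ρ_c/ρ_m = 1.04 km × 2800/3230 = 0.902 km.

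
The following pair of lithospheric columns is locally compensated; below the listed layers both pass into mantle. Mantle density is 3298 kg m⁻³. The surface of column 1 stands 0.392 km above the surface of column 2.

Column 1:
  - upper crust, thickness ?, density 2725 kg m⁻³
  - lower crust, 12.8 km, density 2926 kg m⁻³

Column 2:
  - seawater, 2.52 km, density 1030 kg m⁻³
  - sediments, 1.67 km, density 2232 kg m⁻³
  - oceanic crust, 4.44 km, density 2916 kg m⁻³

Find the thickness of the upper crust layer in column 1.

9.99 km

Take the compensation level at the base of the deeper column (depth z_c below the surface of column 1) and equate Σ ρ_i t_i down to z_c; mantle fills any gap and the z_c terms cancel.
Column 1: x×2725 + 12.8×2926 + (z_c − 12.8 − x)×3298
Column 2: 0.392×0 + 2.52×1030 + 1.67×2232 + 4.44×2916 + (z_c − 0.392 − 8.63)×3298
The z_c×3298 term appears on both sides and cancels. Collect the known terms of each column as K = Σ(ρt)_known − 3298 × (depth of known layers): K_1 = 37452.8 − 3298×12.8 = −4761.6; K_2 = 19270.08 − 3298×(0.392 + 8.63) = −10484.476.
Balance: K_1 − x×(3298 − 2725) = K_2, so x = (K_1 − K_2)/(3298 − 2725) = 5722.88/573 = 9.99 km.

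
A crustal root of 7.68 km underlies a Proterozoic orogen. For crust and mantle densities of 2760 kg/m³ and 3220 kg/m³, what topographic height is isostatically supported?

For local isostatic compensation: ρ_c h = (ρ_m − ρ_c) r.
h = r (ρ_m − ρ_c) / ρ_c = 7.68 km × (3220 − 2760) / 2760 = 1.28 km.

1.28 km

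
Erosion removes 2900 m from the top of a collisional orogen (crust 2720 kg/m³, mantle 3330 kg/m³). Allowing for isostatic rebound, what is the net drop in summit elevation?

Rebound u = e ρ_c/ρ_m = 2900 m × 2720/3330 = 2369 m.
Net surface drop = e − u = 2900 m − 2369 m = e (ρ_m − ρ_c)/ρ_m = 531 m.

531 m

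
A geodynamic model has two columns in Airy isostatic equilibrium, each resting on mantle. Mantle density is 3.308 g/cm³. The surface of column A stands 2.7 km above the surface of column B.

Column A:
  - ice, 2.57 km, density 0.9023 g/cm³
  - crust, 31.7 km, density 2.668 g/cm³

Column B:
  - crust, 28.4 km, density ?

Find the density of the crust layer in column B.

Take the compensation level at the base of the deeper column (depth z_c below the surface of column A) and equate Σ ρ_i t_i down to z_c; mantle fills any gap and the z_c terms cancel.
Column A: 2.57×0.9023 + 31.7×2.668 + (z_c − 34.27)×3.308
Column B: 2.7×0 + 28.4×ρ + (z_c − 2.7 − 28.4)×3.308
The z_c×3.308 term appears on both sides and cancels. Collect the known terms of each column as K = Σ(ρt)_known − 3.308 × (depth of known layers): K_A = 86.894511 − 3.308×34.27 = −26.470649; K_B = 0 − 3.308×(2.7 + 28.4) = −102.8788.
Balance: K_A = K_B + 28.4×ρ, so ρ = (K_A − K_B)/28.4 = 76.4082/28.4 = 2.69 g/cm³.

2.69 g/cm³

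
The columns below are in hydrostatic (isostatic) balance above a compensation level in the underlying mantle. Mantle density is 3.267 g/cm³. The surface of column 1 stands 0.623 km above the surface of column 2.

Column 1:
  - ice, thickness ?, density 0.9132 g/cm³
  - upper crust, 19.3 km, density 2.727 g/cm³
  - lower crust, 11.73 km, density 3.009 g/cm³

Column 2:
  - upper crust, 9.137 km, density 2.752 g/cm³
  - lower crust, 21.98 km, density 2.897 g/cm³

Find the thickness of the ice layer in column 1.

Take the compensation level at the base of the deeper column (depth z_c below the surface of column 1) and equate Σ ρ_i t_i down to z_c; mantle fills any gap and the z_c terms cancel.
Column 1: x×0.9132 + 19.3×2.727 + 11.73×3.009 + (z_c − 31.03 − x)×3.267
Column 2: 0.623×0 + 9.137×2.752 + 21.98×2.897 + (z_c − 0.623 − 31.117)×3.267
The z_c×3.267 term appears on both sides and cancels. Collect the known terms of each column as K = Σ(ρt)_known − 3.267 × (depth of known layers): K_1 = 87.92667 − 3.267×31.03 = −13.44834; K_2 = 88.821084 − 3.267×(0.623 + 31.117) = −14.873496.
Balance: K_1 − x×(3.267 − 0.9132) = K_2, so x = (K_1 − K_2)/(3.267 − 0.9132) = 1.42516/2.3538 = 0.605 km.

0.605 km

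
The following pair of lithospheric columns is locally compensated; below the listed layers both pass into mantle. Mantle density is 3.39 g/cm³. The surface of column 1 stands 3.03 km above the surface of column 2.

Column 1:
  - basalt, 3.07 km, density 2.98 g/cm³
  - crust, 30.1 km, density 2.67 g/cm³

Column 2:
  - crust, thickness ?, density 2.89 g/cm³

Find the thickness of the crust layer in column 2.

25.3 km

Take the compensation level at the base of the deeper column (depth z_c below the surface of column 1) and equate Σ ρ_i t_i down to z_c; mantle fills any gap and the z_c terms cancel.
Column 1: 3.07×2.98 + 30.1×2.67 + (z_c − 33.17)×3.39
Column 2: 3.03×0 + x×2.89 + (z_c − 3.03 − 0 − x)×3.39
The z_c×3.39 term appears on both sides and cancels. Collect the known terms of each column as K = Σ(ρt)_known − 3.39 × (depth of known layers): K_1 = 89.5156 − 3.39×33.17 = −22.9307; K_2 = 0 − 3.39×(3.03 + 0) = −10.2717.
Balance: K_1 = K_2 − x×(3.39 − 2.89), so x = (K_2 − K_1)/(3.39 − 2.89) = 12.659/0.5 = 25.3 km.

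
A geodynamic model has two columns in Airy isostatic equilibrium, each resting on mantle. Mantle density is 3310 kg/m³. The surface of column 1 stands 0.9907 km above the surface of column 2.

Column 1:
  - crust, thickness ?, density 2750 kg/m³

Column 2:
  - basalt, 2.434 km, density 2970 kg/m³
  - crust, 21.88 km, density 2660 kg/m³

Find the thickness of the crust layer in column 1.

32.7 km

Take the compensation level at the base of the deeper column (depth z_c below the surface of column 1) and equate Σ ρ_i t_i down to z_c; mantle fills any gap and the z_c terms cancel.
Column 1: x×2750 + (z_c − 0 − x)×3310
Column 2: 0.9907×0 + 2.434×2970 + 21.88×2660 + (z_c − 0.9907 − 24.314)×3310
The z_c×3310 term appears on both sides and cancels. Collect the known terms of each column as K = Σ(ρt)_known − 3310 × (depth of known layers): K_1 = 0 − 3310×0 = 0; K_2 = 65429.78 − 3310×(0.9907 + 24.314) = −18328.777.
Balance: K_1 − x×(3310 − 2750) = K_2, so x = (K_1 − K_2)/(3310 − 2750) = 18328.8/560 = 32.7 km.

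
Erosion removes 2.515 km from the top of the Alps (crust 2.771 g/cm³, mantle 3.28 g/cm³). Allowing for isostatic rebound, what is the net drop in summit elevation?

0.39 km

Rebound u = e ρ_c/ρ_m = 2.515 km × 2.771/3.28 = 2.125 km.
Net surface drop = e − u = 2.515 km − 2.125 km = e (ρ_m − ρ_c)/ρ_m = 0.39 km.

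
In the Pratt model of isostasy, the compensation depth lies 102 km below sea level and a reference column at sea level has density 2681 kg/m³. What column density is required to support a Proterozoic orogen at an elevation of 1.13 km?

2650 kg/m³

Pratt balance: ρ_ref D = ρ (D + h).
ρ = ρ_ref D/(D + h) = 2681 × 102 km/(102 km + 1.13 km) = 2650 kg/m³.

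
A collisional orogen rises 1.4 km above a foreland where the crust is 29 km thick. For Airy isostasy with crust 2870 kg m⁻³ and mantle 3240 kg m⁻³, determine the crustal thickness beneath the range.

Root depth r = h ρ_c / (ρ_m − ρ_c) = 1.4 km × 2870 / 370 = 10.86 km.
Total thickness = T + h + r = 29 km + 1.4 km + 10.86 km = 41.3 km.

41.3 km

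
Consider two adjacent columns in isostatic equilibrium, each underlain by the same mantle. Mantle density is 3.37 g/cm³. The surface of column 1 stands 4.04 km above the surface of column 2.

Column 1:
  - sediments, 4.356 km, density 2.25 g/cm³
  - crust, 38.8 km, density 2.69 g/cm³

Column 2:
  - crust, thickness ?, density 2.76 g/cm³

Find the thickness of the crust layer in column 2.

Take the compensation level at the base of the deeper column (depth z_c below the surface of column 1) and equate Σ ρ_i t_i down to z_c; mantle fills any gap and the z_c terms cancel.
Column 1: 4.356×2.25 + 38.8×2.69 + (z_c − 43.156)×3.37
Column 2: 4.04×0 + x×2.76 + (z_c − 4.04 − 0 − x)×3.37
The z_c×3.37 term appears on both sides and cancels. Collect the known terms of each column as K = Σ(ρt)_known − 3.37 × (depth of known layers): K_1 = 114.173 − 3.37×43.156 = −31.26272; K_2 = 0 − 3.37×(4.04 + 0) = −13.6148.
Balance: K_1 = K_2 − x×(3.37 − 2.76), so x = (K_2 − K_1)/(3.37 − 2.76) = 17.6479/0.61 = 28.9 km.

28.9 km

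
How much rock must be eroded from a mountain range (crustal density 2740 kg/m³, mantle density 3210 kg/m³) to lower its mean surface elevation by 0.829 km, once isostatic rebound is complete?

5.66 km

Net drop Δ = e − u = e − e ρ_c/ρ_m = e (ρ_m − ρ_c)/ρ_m.
e = Δ ρ_m/(ρ_m − ρ_c) = 0.829 km × 3210/470 = 5.66 km.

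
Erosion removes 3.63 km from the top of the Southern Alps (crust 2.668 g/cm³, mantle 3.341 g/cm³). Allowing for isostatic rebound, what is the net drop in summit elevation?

Rebound u = e ρ_c/ρ_m = 3.63 km × 2.668/3.341 = 2.899 km.
Net surface drop = e − u = 3.63 km − 2.899 km = e (ρ_m − ρ_c)/ρ_m = 0.731 km.

0.731 km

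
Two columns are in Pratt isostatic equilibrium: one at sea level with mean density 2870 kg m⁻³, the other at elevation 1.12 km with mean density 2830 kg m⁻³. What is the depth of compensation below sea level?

ρ_ref D = ρ (D + h) → D (ρ_ref − ρ) = ρ h.
D = ρ h/(ρ_ref − ρ) = 2830 × 1.12 km/(2870 − 2830) = 79.2 km.

79.2 km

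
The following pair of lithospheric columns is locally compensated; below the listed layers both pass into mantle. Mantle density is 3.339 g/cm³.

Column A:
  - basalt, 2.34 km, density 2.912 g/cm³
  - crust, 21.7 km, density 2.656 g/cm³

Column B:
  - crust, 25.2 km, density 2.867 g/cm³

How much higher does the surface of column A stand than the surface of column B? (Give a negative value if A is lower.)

For any compensation level in the mantle, the mantle terms cancel and isostasy reduces to e = (Σt_A − Σt_B) − (Σ(ρt)_A − Σ(ρt)_B) / ρ_m.
Σt_A = 24.04 km; Σt_B = 25.2 km; Σ(ρt)_A = 64.44928; Σ(ρt)_B = 72.2484 (in km·g/cm³).
e = (24.04 − 25.2) − (64.44928 − 72.2484) / 3.339 = 1.18 km.

1.18 km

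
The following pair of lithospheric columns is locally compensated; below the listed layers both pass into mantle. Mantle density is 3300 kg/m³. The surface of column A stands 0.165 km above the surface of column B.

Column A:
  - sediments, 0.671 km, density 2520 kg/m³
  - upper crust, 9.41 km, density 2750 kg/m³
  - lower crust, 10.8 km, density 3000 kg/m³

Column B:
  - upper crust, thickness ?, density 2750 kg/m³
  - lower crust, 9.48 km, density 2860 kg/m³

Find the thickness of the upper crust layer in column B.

7.68 km

Take the compensation level at the base of the deeper column (depth z_c below the surface of column A) and equate Σ ρ_i t_i down to z_c; mantle fills any gap and the z_c terms cancel.
Column A: 0.671×2520 + 9.41×2750 + 10.8×3000 + (z_c − 20.881)×3300
Column B: 0.165×0 + x×2750 + 9.48×2860 + (z_c − 0.165 − 9.48 − x)×3300
The z_c×3300 term appears on both sides and cancels. Collect the known terms of each column as K = Σ(ρt)_known − 3300 × (depth of known layers): K_A = 59968.42 − 3300×20.881 = −8938.88; K_B = 27112.8 − 3300×(0.165 + 9.48) = −4715.7.
Balance: K_A = K_B − x×(3300 − 2750), so x = (K_B − K_A)/(3300 − 2750) = 4223.18/550 = 7.68 km.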